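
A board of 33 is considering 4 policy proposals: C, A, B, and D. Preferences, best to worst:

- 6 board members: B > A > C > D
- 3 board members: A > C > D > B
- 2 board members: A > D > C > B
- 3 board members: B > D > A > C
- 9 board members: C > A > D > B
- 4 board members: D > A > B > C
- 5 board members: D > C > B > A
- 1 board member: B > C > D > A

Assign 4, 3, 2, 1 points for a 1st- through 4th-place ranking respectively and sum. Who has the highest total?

A

C: 6·2 + 3·3 + 2·2 + 3·1 + 9·4 + 4·1 + 5·3 + 1·3 = 86
A: 6·3 + 3·4 + 2·4 + 3·2 + 9·3 + 4·3 + 5·1 + 1·1 = 89
B: 6·4 + 3·1 + 2·1 + 3·4 + 9·1 + 4·2 + 5·2 + 1·4 = 72
D: 6·1 + 3·2 + 2·3 + 3·3 + 9·2 + 4·4 + 5·4 + 1·2 = 83
A has the highest Borda score (89).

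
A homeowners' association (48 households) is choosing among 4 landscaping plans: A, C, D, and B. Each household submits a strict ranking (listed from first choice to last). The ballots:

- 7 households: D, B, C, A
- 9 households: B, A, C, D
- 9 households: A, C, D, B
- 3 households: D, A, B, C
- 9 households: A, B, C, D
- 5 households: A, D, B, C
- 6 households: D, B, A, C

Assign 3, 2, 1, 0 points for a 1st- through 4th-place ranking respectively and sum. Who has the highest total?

A: 7·0 + 9·2 + 9·3 + 3·2 + 9·3 + 5·3 + 6·1 = 99
C: 7·1 + 9·1 + 9·2 + 3·0 + 9·1 + 5·0 + 6·0 = 43
D: 7·3 + 9·0 + 9·1 + 3·3 + 9·0 + 5·2 + 6·3 = 67
B: 7·2 + 9·3 + 9·0 + 3·1 + 9·2 + 5·1 + 6·2 = 79
A has the highest Borda score (99).

A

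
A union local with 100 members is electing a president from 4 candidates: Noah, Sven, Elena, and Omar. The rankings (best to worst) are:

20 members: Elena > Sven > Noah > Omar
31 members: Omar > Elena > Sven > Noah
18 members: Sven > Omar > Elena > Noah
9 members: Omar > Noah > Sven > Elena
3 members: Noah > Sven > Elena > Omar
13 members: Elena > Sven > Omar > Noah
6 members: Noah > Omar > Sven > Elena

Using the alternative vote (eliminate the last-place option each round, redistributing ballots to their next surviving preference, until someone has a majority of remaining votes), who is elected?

Omar

Round 1: Noah 9, Sven 18, Elena 33, Omar 40. Eliminate Noah.
Round 2: Sven 21, Elena 33, Omar 46. Eliminate Sven.
Round 3: Elena 36, Omar 64. Omar has a majority.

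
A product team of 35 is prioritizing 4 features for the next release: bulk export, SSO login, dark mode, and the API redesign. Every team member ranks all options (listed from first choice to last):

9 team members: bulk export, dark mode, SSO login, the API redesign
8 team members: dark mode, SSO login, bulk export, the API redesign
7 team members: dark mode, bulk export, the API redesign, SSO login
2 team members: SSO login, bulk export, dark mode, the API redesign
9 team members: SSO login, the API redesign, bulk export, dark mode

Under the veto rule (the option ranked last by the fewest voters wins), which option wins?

bulk export

Last-place votes: bulk export 0, SSO login 7, dark mode 9, the API redesign 19.
bulk export is ranked last by the fewest voters, so bulk export wins.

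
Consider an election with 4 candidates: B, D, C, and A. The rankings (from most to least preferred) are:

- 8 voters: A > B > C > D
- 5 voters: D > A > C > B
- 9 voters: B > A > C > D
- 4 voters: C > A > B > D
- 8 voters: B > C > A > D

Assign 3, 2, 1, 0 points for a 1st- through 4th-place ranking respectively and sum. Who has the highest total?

B: 8·2 + 5·0 + 9·3 + 4·1 + 8·3 = 71
D: 8·0 + 5·3 + 9·0 + 4·0 + 8·0 = 15
C: 8·1 + 5·1 + 9·1 + 4·3 + 8·2 = 50
A: 8·3 + 5·2 + 9·2 + 4·2 + 8·1 = 68
B has the highest Borda score (71).

B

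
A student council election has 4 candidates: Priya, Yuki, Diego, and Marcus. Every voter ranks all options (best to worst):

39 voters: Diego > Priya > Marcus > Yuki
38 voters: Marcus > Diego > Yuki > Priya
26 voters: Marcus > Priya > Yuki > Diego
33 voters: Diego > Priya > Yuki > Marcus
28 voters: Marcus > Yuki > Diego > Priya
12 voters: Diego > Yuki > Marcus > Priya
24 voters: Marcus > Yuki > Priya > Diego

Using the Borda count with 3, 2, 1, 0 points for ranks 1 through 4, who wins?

Priya: 39·2 + 38·0 + 26·2 + 33·2 + 28·0 + 12·0 + 24·1 = 220
Yuki: 39·0 + 38·1 + 26·1 + 33·1 + 28·2 + 12·2 + 24·2 = 225
Diego: 39·3 + 38·2 + 26·0 + 33·3 + 28·1 + 12·3 + 24·0 = 356
Marcus: 39·1 + 38·3 + 26·3 + 33·0 + 28·3 + 12·1 + 24·3 = 399
Marcus has the highest Borda score (399).

Marcus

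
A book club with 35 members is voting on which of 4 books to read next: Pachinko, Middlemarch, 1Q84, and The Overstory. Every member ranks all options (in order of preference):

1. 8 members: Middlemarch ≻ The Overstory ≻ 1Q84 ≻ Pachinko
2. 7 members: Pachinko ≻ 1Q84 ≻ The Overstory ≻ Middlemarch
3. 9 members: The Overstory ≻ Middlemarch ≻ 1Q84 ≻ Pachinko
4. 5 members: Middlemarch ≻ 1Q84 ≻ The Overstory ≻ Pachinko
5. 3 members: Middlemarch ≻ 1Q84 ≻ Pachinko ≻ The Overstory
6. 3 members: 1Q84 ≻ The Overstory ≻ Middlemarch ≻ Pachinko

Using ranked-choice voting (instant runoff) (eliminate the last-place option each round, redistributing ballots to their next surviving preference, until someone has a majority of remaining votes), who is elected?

The Overstory

Round 1: Pachinko 7, Middlemarch 16, 1Q84 3, The Overstory 9. Eliminate 1Q84.
Round 2: Pachinko 7, Middlemarch 16, The Overstory 12. Eliminate Pachinko.
Round 3: Middlemarch 16, The Overstory 19. The Overstory has a majority.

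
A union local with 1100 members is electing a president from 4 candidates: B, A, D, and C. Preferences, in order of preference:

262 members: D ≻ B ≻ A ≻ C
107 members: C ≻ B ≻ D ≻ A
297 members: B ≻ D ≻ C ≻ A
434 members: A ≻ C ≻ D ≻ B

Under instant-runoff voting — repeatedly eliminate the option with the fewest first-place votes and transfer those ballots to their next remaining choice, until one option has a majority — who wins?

B

Round 1: B 297, A 434, D 262, C 107. Eliminate C.
Round 2: B 404, A 434, D 262. Eliminate D.
Round 3: B 666, A 434. B has a majority.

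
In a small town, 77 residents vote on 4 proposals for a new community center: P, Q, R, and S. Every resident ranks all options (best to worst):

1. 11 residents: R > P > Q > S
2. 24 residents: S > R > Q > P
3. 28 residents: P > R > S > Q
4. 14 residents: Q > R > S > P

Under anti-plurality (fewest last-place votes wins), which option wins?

R

Last-place votes: P 38, Q 28, R 0, S 11.
R is ranked last by the fewest voters, so R wins.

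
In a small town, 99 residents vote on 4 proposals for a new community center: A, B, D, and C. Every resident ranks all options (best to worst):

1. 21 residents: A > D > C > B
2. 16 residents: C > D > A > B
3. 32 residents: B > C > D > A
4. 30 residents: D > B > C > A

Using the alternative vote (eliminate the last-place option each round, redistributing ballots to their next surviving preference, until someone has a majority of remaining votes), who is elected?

Round 1: A 21, B 32, D 30, C 16. Eliminate C.
Round 2: A 21, B 32, D 46. Eliminate A.
Round 3: B 32, D 67. D has a majority.

D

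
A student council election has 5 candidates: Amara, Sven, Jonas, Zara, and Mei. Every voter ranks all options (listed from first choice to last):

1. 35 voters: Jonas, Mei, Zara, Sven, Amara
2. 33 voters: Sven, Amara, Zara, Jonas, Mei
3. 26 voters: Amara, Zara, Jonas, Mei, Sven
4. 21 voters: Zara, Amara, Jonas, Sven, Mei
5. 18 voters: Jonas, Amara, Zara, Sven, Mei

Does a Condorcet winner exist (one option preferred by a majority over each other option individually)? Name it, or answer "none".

none

Checking pairwise contests:
Sven beats Amara 68–65.
Jonas beats Sven 100–33.
Amara beats Jonas 80–53.
Amara beats Zara 77–56.
Amara beats Mei 98–35.
Every option loses at least one head-to-head, so there is no Condorcet winner.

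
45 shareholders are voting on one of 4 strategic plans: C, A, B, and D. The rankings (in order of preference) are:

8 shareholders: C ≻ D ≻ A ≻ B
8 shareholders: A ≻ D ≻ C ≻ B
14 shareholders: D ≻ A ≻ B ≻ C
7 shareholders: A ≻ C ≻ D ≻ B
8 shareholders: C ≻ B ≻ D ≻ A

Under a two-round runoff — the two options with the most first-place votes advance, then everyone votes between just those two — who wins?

Round 1 first-place votes: C 16, A 15, B 0, D 14.
C and A advance.
Runoff: C is preferred to A by 16 voters; A by 29.
A wins the runoff.

A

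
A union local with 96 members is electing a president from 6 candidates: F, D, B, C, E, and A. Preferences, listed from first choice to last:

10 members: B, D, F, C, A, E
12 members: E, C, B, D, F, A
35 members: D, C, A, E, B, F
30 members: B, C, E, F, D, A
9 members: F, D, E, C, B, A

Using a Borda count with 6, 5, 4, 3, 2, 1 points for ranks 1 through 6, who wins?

F: 10·4 + 12·2 + 35·1 + 30·3 + 9·6 = 243
D: 10·5 + 12·3 + 35·6 + 30·2 + 9·5 = 401
B: 10·6 + 12·4 + 35·2 + 30·6 + 9·2 = 376
C: 10·3 + 12·5 + 35·5 + 30·5 + 9·3 = 442
E: 10·1 + 12·6 + 35·3 + 30·4 + 9·4 = 343
A: 10·2 + 12·1 + 35·4 + 30·1 + 9·1 = 211
C has the highest Borda score (442).

C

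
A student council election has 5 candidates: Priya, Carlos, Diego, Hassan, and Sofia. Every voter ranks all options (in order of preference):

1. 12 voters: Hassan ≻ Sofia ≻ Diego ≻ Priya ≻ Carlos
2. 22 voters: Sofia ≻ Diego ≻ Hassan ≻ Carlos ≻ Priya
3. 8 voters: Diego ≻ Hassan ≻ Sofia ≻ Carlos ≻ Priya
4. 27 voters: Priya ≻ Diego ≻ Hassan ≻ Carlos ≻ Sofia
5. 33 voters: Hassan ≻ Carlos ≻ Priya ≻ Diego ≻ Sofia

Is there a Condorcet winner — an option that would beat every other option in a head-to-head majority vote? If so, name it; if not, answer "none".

none

Checking pairwise contests:
Carlos beats Priya 63–39.
Diego beats Carlos 69–33.
Priya beats Diego 60–42.
Diego beats Hassan 57–45.
Priya beats Sofia 60–42.
Every option loses at least one head-to-head, so there is no Condorcet winner.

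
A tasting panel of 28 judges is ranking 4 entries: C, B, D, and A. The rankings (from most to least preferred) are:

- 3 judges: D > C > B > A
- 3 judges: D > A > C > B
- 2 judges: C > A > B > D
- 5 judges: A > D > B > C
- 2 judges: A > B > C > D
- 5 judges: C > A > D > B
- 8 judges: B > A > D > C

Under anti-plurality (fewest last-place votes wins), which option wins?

A

Last-place votes: C 13, B 8, D 4, A 3.
A is ranked last by the fewest voters, so A wins.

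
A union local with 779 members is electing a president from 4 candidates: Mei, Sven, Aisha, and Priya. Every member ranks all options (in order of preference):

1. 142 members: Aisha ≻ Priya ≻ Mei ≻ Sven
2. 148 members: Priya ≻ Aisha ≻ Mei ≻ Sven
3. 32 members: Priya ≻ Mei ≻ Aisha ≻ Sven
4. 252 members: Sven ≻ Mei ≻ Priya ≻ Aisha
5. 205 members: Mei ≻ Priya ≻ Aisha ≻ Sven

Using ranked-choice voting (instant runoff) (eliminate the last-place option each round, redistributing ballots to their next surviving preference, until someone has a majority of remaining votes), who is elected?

Priya

Round 1: Mei 205, Sven 252, Aisha 142, Priya 180. Eliminate Aisha.
Round 2: Mei 205, Sven 252, Priya 322. Eliminate Mei.
Round 3: Sven 252, Priya 527. Priya has a majority.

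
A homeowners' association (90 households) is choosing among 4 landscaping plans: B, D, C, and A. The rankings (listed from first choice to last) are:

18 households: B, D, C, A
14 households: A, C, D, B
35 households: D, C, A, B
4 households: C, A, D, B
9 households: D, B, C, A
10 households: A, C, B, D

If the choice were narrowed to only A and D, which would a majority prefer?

Voters preferring A to D: 28; preferring D to A: 62.
D wins the head-to-head.

D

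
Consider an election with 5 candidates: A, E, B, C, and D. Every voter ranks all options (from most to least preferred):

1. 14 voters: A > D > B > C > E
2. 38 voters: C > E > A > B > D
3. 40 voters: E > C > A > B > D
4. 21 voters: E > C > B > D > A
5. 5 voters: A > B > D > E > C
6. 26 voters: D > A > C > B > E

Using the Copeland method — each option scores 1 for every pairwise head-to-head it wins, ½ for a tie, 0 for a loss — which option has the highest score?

A: beats B and D; loses to E and C → score 2.
E: beats A, B, and D; loses to C → score 3.
B: beats D; loses to A, E, and C → score 1.
C: beats A, E, B, and D → score 4.
D: loses to A, E, B, and C → score 0.
C has the best pairwise record.

C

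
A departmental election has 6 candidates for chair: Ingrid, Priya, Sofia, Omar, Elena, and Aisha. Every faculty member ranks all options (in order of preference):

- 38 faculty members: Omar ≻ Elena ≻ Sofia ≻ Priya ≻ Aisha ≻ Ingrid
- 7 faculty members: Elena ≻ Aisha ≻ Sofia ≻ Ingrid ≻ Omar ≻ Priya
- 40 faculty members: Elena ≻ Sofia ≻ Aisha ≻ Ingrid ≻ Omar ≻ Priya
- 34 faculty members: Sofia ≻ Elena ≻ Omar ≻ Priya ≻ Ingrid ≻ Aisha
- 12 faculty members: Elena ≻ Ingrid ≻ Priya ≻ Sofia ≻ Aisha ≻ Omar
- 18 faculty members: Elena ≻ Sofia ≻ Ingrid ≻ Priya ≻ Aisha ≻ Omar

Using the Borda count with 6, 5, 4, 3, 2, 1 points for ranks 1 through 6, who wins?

Ingrid: 38·1 + 7·3 + 40·3 + 34·2 + 12·5 + 18·4 = 379
Priya: 38·3 + 7·1 + 40·1 + 34·3 + 12·4 + 18·3 = 365
Sofia: 38·4 + 7·4 + 40·5 + 34·6 + 12·3 + 18·5 = 710
Omar: 38·6 + 7·2 + 40·2 + 34·4 + 12·1 + 18·1 = 488
Elena: 38·5 + 7·6 + 40·6 + 34·5 + 12·6 + 18·6 = 822
Aisha: 38·2 + 7·5 + 40·4 + 34·1 + 12·2 + 18·2 = 365
Elena has the highest Borda score (822).

Elena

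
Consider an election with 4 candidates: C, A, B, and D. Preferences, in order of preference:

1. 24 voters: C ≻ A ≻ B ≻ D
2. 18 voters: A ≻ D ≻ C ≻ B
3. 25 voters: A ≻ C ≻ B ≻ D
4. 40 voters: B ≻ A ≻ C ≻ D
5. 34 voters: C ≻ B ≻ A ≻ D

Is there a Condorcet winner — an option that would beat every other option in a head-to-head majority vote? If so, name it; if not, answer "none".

none

Checking pairwise contests:
A beats C 83–58.
B beats A 74–67.
C beats B 101–40.
C beats D 123–18.
Every option loses at least one head-to-head, so there is no Condorcet winner.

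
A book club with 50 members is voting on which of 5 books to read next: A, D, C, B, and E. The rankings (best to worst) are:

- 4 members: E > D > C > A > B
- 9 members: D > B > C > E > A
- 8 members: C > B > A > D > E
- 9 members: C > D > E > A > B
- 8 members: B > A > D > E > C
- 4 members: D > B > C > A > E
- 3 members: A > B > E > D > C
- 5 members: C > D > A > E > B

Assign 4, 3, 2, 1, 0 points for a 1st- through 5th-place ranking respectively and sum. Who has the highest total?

D

A: 4·1 + 9·0 + 8·2 + 9·1 + 8·3 + 4·1 + 3·4 + 5·2 = 79
D: 4·3 + 9·4 + 8·1 + 9·3 + 8·2 + 4·4 + 3·1 + 5·3 = 133
C: 4·2 + 9·2 + 8·4 + 9·4 + 8·0 + 4·2 + 3·0 + 5·4 = 122
B: 4·0 + 9·3 + 8·3 + 9·0 + 8·4 + 4·3 + 3·3 + 5·0 = 104
E: 4·4 + 9·1 + 8·0 + 9·2 + 8·1 + 4·0 + 3·2 + 5·1 = 62
D has the highest Borda score (133).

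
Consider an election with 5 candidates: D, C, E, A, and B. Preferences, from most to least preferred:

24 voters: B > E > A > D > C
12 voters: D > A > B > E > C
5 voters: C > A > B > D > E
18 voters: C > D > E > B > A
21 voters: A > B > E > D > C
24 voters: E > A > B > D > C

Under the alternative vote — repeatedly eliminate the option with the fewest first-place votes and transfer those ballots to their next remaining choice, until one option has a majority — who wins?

Round 1: D 12, C 23, E 24, A 21, B 24. Eliminate D.
Round 2: C 23, E 24, A 33, B 24. Eliminate C.
Round 3: E 42, A 38, B 24. Eliminate B.
Round 4: E 66, A 38. E has a majority.

E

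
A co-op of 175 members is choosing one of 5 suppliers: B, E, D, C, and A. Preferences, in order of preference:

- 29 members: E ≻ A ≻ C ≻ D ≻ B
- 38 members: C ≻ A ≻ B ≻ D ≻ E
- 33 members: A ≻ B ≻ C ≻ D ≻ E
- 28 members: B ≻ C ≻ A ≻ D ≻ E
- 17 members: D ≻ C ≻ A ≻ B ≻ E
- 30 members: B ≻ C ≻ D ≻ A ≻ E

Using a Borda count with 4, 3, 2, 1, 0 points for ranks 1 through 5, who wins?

C

B: 29·0 + 38·2 + 33·3 + 28·4 + 17·1 + 30·4 = 424
E: 29·4 + 38·0 + 33·0 + 28·0 + 17·0 + 30·0 = 116
D: 29·1 + 38·1 + 33·1 + 28·1 + 17·4 + 30·2 = 256
C: 29·2 + 38·4 + 33·2 + 28·3 + 17·3 + 30·3 = 501
A: 29·3 + 38·3 + 33·4 + 28·2 + 17·2 + 30·1 = 453
C has the highest Borda score (501).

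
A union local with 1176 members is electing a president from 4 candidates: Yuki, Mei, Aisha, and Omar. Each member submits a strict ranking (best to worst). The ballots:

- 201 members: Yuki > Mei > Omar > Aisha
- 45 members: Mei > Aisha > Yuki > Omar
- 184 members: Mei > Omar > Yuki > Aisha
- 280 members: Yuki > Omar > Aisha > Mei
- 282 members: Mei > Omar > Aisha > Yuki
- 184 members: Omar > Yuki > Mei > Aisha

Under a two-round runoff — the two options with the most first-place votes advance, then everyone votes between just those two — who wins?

Round 1 first-place votes: Yuki 481, Mei 511, Aisha 0, Omar 184.
Mei and Yuki advance.
Runoff: Mei is preferred to Yuki by 511 voters; Yuki by 665.
Yuki wins the runoff.

Yuki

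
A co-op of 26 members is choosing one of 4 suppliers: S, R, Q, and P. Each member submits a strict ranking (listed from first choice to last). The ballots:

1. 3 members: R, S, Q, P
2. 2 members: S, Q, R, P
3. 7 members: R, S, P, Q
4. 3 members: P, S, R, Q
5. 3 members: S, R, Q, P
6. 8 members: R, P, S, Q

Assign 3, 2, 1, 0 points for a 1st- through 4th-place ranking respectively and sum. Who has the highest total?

R

S: 3·2 + 2·3 + 7·2 + 3·2 + 3·3 + 8·1 = 49
R: 3·3 + 2·1 + 7·3 + 3·1 + 3·2 + 8·3 = 65
Q: 3·1 + 2·2 + 7·0 + 3·0 + 3·1 + 8·0 = 10
P: 3·0 + 2·0 + 7·1 + 3·3 + 3·0 + 8·2 = 32
R has the highest Borda score (65).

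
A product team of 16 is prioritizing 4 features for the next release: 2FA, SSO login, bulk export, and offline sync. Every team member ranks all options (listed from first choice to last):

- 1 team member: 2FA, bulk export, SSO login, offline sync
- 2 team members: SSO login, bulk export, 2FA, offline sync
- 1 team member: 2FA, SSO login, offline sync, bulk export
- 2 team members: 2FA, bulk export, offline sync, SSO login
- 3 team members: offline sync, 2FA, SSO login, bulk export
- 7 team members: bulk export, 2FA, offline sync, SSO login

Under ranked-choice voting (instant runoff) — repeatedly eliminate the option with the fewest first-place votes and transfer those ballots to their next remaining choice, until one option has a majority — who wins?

bulk export

Round 1: 2FA 4, SSO login 2, bulk export 7, offline sync 3. Eliminate SSO login.
Round 2: 2FA 4, bulk export 9, offline sync 3. Bulk export has a majority.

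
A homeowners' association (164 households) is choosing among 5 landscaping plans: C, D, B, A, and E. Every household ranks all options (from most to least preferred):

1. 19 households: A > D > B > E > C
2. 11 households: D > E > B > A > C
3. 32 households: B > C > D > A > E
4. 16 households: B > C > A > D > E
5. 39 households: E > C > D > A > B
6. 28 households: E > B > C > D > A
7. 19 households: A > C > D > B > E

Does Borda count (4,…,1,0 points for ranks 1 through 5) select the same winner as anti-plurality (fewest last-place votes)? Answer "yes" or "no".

Borda — scores: C 374, D 325, B 355, A 266, E 320. Winner: C.
Anti-plurality — last-place votes: C 30, D 0, B 39, A 28, E 67. Winner: D.
The two methods disagree.

no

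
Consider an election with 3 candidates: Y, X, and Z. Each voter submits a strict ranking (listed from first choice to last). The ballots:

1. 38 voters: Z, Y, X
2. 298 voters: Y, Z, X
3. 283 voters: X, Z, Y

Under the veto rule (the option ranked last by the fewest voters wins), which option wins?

Last-place votes: Y 283, X 336, Z 0.
Z is ranked last by the fewest voters, so Z wins.

Z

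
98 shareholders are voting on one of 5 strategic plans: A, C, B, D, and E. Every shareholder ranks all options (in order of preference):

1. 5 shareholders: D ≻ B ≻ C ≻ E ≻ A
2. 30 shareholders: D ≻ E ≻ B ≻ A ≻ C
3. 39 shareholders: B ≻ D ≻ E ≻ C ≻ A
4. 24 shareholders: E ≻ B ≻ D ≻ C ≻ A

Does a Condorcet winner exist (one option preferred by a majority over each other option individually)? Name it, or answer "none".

Checking pairwise contests:
C beats A 68–30.
B beats C 98–0.
E beats B 54–44.
B beats D 63–35.
D beats E 74–24.
Every option loses at least one head-to-head, so there is no Condorcet winner.

none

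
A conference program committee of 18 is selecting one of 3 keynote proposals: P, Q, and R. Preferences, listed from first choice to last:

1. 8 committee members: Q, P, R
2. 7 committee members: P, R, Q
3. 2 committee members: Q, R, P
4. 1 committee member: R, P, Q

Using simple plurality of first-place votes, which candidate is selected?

First-place votes: P 7, Q 10, R 1.
Q has the most first-place votes.

Q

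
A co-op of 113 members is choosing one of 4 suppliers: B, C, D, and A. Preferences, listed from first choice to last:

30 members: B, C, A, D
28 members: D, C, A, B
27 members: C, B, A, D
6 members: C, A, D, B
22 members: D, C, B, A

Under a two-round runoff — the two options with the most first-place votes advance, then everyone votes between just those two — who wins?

C

Round 1 first-place votes: B 30, C 33, D 50, A 0.
D and C advance.
Runoff: D is preferred to C by 50 voters; C by 63.
C wins the runoff.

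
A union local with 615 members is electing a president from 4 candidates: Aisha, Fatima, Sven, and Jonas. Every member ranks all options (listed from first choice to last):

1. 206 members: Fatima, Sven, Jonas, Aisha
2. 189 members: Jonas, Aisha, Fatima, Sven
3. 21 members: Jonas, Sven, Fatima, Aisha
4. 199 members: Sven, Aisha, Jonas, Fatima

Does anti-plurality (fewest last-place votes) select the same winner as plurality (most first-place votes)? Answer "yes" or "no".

yes

Anti-plurality — last-place votes: Aisha 227, Fatima 199, Sven 189, Jonas 0. Winner: Jonas.
Plurality — first-place votes: Aisha 0, Fatima 206, Sven 199, Jonas 210. Winner: Jonas.
The two methods agree.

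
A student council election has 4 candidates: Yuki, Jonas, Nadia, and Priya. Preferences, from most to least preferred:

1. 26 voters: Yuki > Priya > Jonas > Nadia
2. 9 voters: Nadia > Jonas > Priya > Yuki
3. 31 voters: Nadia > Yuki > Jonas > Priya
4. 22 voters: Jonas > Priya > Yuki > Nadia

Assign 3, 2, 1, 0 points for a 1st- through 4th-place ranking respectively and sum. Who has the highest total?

Yuki: 26·3 + 9·0 + 31·2 + 22·1 = 162
Jonas: 26·1 + 9·2 + 31·1 + 22·3 = 141
Nadia: 26·0 + 9·3 + 31·3 + 22·0 = 120
Priya: 26·2 + 9·1 + 31·0 + 22·2 = 105
Yuki has the highest Borda score (162).

Yuki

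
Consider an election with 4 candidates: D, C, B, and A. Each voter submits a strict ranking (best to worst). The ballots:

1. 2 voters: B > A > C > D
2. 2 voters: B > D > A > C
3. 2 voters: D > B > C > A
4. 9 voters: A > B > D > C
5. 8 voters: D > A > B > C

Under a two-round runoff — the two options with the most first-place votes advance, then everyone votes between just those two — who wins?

Round 1 first-place votes: D 10, C 0, B 4, A 9.
D and A advance.
Runoff: D is preferred to A by 12 voters; A by 11.
D wins the runoff.

D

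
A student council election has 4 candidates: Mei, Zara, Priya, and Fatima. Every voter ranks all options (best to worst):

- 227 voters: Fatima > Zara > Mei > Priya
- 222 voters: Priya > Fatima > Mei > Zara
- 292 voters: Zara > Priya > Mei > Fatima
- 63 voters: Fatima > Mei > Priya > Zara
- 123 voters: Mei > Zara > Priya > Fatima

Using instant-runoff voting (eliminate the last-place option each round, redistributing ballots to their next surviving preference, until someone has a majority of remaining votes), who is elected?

Fatima

Round 1: Mei 123, Zara 292, Priya 222, Fatima 290. Eliminate Mei.
Round 2: Zara 415, Priya 222, Fatima 290. Eliminate Priya.
Round 3: Zara 415, Fatima 512. Fatima has a majority.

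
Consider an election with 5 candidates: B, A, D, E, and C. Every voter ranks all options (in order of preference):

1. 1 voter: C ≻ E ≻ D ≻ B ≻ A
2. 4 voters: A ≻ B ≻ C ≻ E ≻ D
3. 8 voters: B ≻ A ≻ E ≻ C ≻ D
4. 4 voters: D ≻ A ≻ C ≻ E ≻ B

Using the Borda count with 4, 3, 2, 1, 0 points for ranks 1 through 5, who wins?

A

B: 1·1 + 4·3 + 8·4 + 4·0 = 45
A: 1·0 + 4·4 + 8·3 + 4·3 = 52
D: 1·2 + 4·0 + 8·0 + 4·4 = 18
E: 1·3 + 4·1 + 8·2 + 4·1 = 27
C: 1·4 + 4·2 + 8·1 + 4·2 = 28
A has the highest Borda score (52).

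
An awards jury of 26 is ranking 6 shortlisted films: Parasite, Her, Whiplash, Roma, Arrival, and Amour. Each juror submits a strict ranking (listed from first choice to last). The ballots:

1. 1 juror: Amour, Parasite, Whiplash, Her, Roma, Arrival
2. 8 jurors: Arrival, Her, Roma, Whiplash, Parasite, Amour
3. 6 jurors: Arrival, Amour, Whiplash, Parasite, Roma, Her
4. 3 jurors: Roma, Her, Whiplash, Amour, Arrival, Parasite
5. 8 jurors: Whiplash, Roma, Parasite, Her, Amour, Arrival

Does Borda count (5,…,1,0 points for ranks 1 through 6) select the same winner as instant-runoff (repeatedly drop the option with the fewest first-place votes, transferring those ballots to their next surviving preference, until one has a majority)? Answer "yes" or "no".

Borda — scores: Parasite 48, Her 62, Whiplash 86, Roma 78, Arrival 73, Amour 43. Winner: Whiplash.
Instant-runoff — R1 Parasite 0, Her 0, Whiplash 8, Roma 3, Arrival 14, Amour 1 (Arrival winner). Winner: Arrival.
The two methods disagree.

no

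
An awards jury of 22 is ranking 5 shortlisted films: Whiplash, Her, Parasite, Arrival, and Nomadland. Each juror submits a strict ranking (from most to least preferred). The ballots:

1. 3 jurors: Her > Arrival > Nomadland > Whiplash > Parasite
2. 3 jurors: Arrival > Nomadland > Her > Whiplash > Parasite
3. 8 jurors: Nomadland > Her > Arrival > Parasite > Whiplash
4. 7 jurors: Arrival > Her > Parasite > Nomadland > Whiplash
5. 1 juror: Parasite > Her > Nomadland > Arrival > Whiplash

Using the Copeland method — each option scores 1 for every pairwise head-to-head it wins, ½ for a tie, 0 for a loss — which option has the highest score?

Her

Whiplash: loses to Her, Parasite, Arrival, and Nomadland → score 0.
Her: beats Whiplash, Parasite, and Arrival; ties Nomadland → score 3.5.
Parasite: beats Whiplash; loses to Her, Arrival, and Nomadland → score 1.
Arrival: beats Whiplash, Parasite, and Nomadland; loses to Her → score 3.
Nomadland: beats Whiplash and Parasite; ties Her; loses to Arrival → score 2.5.
Her has the best pairwise record.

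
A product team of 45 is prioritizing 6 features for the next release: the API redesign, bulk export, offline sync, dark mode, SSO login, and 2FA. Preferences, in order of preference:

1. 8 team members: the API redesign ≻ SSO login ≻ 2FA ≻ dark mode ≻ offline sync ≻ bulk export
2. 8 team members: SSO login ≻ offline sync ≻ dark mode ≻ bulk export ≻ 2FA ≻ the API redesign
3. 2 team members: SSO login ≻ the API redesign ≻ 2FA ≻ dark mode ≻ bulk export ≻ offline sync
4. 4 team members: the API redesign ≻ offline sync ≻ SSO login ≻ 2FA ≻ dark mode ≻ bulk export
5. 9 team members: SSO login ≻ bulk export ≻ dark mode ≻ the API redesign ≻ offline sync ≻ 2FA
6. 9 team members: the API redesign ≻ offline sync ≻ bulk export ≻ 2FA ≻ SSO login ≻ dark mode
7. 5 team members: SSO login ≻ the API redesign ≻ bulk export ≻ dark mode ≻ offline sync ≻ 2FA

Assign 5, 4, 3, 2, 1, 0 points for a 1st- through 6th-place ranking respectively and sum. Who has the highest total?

the API redesign: 8·5 + 8·0 + 2·4 + 4·5 + 9·2 + 9·5 + 5·4 = 151
bulk export: 8·0 + 8·2 + 2·1 + 4·0 + 9·4 + 9·3 + 5·3 = 96
offline sync: 8·1 + 8·4 + 2·0 + 4·4 + 9·1 + 9·4 + 5·1 = 106
dark mode: 8·2 + 8·3 + 2·2 + 4·1 + 9·3 + 9·0 + 5·2 = 85
SSO login: 8·4 + 8·5 + 2·5 + 4·3 + 9·5 + 9·1 + 5·5 = 173
2FA: 8·3 + 8·1 + 2·3 + 4·2 + 9·0 + 9·2 + 5·0 = 64
SSO login has the highest Borda score (173).

SSO login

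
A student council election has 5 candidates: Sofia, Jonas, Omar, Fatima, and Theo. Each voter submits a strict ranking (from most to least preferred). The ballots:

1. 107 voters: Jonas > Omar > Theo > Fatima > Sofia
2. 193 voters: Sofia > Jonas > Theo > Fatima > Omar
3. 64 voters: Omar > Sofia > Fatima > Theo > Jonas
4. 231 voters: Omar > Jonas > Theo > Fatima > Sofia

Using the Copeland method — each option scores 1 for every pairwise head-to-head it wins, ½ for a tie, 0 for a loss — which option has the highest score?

Sofia: loses to Jonas, Omar, Fatima, and Theo → score 0.
Jonas: beats Sofia, Omar, Fatima, and Theo → score 4.
Omar: beats Sofia, Fatima, and Theo; loses to Jonas → score 3.
Fatima: beats Sofia; loses to Jonas, Omar, and Theo → score 1.
Theo: beats Sofia and Fatima; loses to Jonas and Omar → score 2.
Jonas has the best pairwise record.

Jonas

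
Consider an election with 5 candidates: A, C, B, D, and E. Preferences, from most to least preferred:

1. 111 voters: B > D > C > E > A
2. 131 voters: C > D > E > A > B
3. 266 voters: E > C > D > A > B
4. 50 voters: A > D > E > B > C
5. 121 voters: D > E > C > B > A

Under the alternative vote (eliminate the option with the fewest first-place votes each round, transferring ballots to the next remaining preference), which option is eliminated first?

A

Round 1: A 50, C 131, B 111, D 121, E 266. Eliminate A.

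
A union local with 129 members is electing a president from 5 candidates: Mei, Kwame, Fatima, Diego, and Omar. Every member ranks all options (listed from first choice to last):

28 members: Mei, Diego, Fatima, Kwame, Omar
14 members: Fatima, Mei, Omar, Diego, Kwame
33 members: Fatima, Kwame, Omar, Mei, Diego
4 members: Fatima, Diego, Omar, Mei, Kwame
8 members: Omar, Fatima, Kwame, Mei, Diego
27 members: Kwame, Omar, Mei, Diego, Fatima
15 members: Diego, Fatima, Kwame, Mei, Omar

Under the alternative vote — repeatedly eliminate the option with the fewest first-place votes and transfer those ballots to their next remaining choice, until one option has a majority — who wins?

Fatima

Round 1: Mei 28, Kwame 27, Fatima 51, Diego 15, Omar 8. Eliminate Omar.
Round 2: Mei 28, Kwame 27, Fatima 59, Diego 15. Eliminate Diego.
Round 3: Mei 28, Kwame 27, Fatima 74. Fatima has a majority.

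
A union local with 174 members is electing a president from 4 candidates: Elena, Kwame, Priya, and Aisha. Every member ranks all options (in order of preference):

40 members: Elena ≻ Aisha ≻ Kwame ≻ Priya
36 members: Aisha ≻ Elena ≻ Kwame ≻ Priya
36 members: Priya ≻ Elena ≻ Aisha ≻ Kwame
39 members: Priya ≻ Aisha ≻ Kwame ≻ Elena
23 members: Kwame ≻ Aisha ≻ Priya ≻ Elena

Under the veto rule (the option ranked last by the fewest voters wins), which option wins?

Last-place votes: Elena 62, Kwame 36, Priya 76, Aisha 0.
Aisha is ranked last by the fewest voters, so Aisha wins.

Aisha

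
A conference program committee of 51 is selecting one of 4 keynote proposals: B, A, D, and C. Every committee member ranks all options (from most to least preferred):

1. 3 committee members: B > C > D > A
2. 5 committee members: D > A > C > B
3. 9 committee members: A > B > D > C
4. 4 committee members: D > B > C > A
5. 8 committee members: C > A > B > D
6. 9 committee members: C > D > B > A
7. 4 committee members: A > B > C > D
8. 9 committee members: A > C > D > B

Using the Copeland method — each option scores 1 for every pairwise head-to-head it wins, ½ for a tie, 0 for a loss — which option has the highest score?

B: loses to A, D, and C → score 0.
A: beats B, D, and C → score 3.
D: beats B; loses to A and C → score 1.
C: beats B and D; loses to A → score 2.
A has the best pairwise record.

A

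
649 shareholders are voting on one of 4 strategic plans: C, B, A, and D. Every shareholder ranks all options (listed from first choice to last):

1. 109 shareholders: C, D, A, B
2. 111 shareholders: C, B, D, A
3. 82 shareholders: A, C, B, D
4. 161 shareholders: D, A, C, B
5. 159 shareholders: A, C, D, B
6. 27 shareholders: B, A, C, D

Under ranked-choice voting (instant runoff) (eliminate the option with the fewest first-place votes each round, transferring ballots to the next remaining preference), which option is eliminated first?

Round 1: C 220, B 27, A 241, D 161. Eliminate B.

B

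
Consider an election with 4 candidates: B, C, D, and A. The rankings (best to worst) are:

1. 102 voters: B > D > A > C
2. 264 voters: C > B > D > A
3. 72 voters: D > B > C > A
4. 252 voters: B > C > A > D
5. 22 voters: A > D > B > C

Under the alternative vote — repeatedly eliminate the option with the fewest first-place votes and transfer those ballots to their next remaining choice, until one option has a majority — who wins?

B

Round 1: B 354, C 264, D 72, A 22. Eliminate A.
Round 2: B 354, C 264, D 94. Eliminate D.
Round 3: B 448, C 264. B has a majority.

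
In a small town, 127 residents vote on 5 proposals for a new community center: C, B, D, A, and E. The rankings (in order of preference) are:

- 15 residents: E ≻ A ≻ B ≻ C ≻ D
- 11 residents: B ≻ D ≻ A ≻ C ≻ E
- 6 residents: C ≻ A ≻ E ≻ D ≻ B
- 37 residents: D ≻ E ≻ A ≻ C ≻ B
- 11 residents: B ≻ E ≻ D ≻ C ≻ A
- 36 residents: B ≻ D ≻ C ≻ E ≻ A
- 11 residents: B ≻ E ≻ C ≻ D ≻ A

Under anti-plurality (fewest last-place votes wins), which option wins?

C

Last-place votes: C 0, B 43, D 15, A 58, E 11.
C is ranked last by the fewest voters, so C wins.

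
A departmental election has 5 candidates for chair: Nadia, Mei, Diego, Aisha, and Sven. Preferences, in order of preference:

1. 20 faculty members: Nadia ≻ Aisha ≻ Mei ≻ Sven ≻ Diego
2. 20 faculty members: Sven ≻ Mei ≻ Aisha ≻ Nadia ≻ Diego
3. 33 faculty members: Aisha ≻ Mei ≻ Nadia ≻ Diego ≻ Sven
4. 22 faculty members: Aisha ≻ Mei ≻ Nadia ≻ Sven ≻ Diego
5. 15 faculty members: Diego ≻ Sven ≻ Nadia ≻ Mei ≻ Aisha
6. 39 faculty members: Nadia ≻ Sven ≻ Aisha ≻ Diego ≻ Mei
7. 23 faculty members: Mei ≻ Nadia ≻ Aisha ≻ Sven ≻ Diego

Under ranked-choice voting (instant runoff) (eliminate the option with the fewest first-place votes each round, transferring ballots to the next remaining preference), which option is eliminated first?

Round 1: Nadia 59, Mei 23, Diego 15, Aisha 55, Sven 20. Eliminate Diego.

Diego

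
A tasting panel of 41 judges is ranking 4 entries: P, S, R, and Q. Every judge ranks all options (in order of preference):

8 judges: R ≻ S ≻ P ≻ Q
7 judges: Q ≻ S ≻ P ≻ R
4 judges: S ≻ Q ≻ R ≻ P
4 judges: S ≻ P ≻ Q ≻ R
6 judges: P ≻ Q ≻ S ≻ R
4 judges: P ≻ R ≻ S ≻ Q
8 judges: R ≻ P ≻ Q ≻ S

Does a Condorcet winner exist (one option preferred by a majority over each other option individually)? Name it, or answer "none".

none

Checking pairwise contests:
S beats P 23–18.
Q beats S 21–20.
P beats R 21–20.
P beats Q 30–11.
Every option loses at least one head-to-head, so there is no Condorcet winner.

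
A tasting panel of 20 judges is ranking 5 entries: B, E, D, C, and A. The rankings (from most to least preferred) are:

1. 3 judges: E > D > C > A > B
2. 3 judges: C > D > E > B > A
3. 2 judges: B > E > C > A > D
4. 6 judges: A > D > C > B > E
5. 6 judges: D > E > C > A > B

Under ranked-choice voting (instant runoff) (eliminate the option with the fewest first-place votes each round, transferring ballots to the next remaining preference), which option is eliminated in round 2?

Round 1: B 2, E 3, D 6, C 3, A 6. Eliminate B.
Round 2: E 5, D 6, C 3, A 6. Eliminate C.

C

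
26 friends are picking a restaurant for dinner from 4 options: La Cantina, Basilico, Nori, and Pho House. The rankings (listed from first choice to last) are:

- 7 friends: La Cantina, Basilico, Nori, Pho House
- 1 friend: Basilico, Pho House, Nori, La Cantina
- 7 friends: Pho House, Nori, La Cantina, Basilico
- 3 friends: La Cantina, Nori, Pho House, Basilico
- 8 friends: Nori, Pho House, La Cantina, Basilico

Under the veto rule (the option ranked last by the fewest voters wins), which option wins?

Nori

Last-place votes: La Cantina 1, Basilico 18, Nori 0, Pho House 7.
Nori is ranked last by the fewest voters, so Nori wins.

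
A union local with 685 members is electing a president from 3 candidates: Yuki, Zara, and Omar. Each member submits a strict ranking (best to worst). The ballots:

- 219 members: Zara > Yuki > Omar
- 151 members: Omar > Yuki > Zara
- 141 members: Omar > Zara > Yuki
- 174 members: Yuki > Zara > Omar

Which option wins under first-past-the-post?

Omar

First-place votes: Yuki 174, Zara 219, Omar 292.
Omar has the most first-place votes.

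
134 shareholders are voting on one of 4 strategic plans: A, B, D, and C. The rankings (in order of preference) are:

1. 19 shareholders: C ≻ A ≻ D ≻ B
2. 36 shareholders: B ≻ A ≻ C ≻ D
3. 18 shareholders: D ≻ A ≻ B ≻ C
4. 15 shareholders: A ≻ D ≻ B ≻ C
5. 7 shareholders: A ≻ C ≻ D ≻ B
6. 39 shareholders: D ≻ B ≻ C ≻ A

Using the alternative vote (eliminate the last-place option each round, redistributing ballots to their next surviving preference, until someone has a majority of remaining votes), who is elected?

A

Round 1: A 22, B 36, D 57, C 19. Eliminate C.
Round 2: A 41, B 36, D 57. Eliminate B.
Round 3: A 77, D 57. A has a majority.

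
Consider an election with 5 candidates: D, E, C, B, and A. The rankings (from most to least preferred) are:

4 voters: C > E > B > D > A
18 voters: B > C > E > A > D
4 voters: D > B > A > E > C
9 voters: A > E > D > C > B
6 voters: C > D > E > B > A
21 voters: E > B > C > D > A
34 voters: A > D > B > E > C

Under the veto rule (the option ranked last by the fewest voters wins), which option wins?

Last-place votes: D 18, E 0, C 38, B 9, A 31.
E is ranked last by the fewest voters, so E wins.

E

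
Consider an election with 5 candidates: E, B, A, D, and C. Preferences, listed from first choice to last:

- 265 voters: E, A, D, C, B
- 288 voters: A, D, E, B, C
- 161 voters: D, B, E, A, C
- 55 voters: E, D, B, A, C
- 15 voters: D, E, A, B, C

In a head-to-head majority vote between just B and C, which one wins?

Voters preferring B to C: 519; preferring C to B: 265.
B wins the head-to-head.

B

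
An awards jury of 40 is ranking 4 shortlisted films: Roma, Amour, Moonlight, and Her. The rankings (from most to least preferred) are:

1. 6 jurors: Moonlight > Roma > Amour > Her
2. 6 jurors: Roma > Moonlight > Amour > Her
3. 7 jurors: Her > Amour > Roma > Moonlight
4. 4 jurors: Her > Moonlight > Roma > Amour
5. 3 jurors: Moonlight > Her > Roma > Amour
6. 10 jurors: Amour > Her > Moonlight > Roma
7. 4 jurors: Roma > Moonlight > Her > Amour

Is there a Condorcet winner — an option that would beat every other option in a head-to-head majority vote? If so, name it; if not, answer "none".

none

Checking pairwise contests:
Moonlight beats Roma 23–17.
Roma beats Amour 23–17.
Her beats Moonlight 21–19.
Amour beats Her 22–18.
Every option loses at least one head-to-head, so there is no Condorcet winner.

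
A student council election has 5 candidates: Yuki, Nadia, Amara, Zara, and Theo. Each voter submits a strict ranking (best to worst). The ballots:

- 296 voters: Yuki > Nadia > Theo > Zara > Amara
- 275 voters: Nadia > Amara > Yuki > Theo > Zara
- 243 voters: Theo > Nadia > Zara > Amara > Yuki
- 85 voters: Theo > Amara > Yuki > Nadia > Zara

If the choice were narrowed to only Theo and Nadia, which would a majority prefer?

Voters preferring Theo to Nadia: 328; preferring Nadia to Theo: 571.
Nadia wins the head-to-head.

Nadia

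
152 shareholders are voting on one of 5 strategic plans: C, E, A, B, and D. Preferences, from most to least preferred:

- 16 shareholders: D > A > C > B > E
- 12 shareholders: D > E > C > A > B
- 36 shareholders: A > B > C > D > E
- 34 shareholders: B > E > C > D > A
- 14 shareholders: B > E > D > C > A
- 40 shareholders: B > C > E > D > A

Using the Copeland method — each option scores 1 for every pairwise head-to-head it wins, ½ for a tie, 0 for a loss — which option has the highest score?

C: beats E, A, and D; loses to B → score 3.
E: beats A and D; loses to C and B → score 2.
A: loses to C, E, B, and D → score 0.
B: beats C, E, A, and D → score 4.
D: beats A; loses to C, E, and B → score 1.
B has the best pairwise record.

B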